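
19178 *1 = 19178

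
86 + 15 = 101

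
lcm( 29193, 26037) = 963369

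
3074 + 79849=82923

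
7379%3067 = 1245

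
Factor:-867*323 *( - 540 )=2^2*3^4*5^1*17^3*19^1 = 151222140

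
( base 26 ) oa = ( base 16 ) 27a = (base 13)39A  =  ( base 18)1H4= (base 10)634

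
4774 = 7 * 682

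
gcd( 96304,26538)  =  2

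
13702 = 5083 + 8619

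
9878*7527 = 74351706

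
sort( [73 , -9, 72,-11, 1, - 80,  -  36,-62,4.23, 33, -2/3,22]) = [ - 80, - 62,-36, -11, - 9, - 2/3, 1, 4.23,22, 33,72, 73 ] 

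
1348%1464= 1348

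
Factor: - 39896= - 2^3*4987^1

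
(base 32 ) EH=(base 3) 122020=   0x1D1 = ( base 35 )DA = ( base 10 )465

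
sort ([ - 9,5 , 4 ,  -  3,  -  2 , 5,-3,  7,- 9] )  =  [-9, - 9, - 3, - 3, - 2 , 4,5,5, 7 ] 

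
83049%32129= 18791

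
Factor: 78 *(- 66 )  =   -2^2 * 3^2*11^1 * 13^1 = - 5148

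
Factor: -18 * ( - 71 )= 1278= 2^1*3^2*71^1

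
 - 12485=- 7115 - 5370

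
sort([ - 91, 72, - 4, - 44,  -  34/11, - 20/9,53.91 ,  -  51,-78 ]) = [ - 91, - 78, - 51, - 44, - 4, - 34/11, - 20/9, 53.91 , 72] 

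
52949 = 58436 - 5487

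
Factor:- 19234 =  - 2^1*59^1*163^1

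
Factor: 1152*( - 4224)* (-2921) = 2^14*3^3*11^1  *23^1 * 127^1 = 14213726208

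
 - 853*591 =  - 504123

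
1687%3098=1687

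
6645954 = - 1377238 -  - 8023192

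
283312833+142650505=425963338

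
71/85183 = 71/85183 = 0.00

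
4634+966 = 5600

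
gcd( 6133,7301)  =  1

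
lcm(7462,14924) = 14924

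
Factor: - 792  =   - 2^3 *3^2*11^1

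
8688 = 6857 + 1831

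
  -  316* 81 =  - 25596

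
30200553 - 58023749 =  - 27823196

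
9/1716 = 3/572 = 0.01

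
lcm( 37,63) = 2331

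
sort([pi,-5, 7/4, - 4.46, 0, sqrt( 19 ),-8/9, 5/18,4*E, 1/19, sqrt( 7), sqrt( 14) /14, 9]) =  [ - 5, - 4.46, - 8/9,0,1/19, sqrt(14 ) /14,5/18,7/4, sqrt( 7), pi, sqrt( 19 ),9, 4*E ]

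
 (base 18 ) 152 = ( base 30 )DQ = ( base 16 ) 1a0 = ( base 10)416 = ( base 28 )EO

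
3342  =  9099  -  5757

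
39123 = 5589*7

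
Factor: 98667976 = 2^3*11^1*23^1*29^1*41^2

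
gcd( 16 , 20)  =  4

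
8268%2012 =220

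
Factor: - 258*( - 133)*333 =11426562 = 2^1*3^3 * 7^1*19^1 * 37^1 * 43^1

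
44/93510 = 22/46755 = 0.00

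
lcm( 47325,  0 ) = 0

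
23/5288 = 23/5288 = 0.00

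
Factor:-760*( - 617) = 2^3*5^1 * 19^1*617^1 =468920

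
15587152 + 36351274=51938426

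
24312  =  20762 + 3550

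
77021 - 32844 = 44177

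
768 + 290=1058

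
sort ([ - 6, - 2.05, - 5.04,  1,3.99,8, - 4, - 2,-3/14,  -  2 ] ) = [ - 6, - 5.04, - 4,-2.05, - 2, - 2, - 3/14,1,3.99,8] 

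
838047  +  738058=1576105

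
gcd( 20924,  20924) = 20924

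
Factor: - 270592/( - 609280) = 151/340 = 2^( - 2) * 5^ ( - 1) * 17^ ( - 1 )*151^1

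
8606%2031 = 482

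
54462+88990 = 143452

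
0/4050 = 0 = 0.00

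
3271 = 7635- 4364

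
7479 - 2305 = 5174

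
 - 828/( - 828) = 1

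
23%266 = 23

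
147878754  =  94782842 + 53095912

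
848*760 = 644480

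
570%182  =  24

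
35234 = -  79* ( - 446 )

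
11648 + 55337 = 66985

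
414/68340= 69/11390  =  0.01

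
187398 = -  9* ( - 20822)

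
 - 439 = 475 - 914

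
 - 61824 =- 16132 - 45692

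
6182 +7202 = 13384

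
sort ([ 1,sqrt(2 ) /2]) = [ sqrt( 2)/2, 1]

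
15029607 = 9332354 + 5697253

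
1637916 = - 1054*( - 1554 )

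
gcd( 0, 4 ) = 4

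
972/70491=324/23497 = 0.01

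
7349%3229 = 891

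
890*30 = 26700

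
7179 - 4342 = 2837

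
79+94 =173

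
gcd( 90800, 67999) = 1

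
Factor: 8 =2^3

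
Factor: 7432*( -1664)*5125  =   - 2^10*5^3*13^1*41^1 * 929^1  =  - 63380096000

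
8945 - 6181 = 2764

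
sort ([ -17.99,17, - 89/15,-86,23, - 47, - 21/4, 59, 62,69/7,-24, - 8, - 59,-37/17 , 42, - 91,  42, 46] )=[ - 91, - 86, - 59, - 47, - 24 , - 17.99, -8,-89/15, - 21/4,-37/17, 69/7,17 , 23, 42, 42,46,59, 62]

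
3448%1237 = 974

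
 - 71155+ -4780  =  -75935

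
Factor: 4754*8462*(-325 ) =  -2^2*5^2*13^1*  2377^1*4231^1 = -13074213100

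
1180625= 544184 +636441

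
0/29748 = 0=0.00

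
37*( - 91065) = - 3369405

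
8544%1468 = 1204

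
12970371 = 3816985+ 9153386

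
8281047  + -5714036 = 2567011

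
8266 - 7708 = 558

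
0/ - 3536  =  0/1 = - 0.00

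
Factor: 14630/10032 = 35/24 = 2^(-3 )*3^(-1)*5^1 * 7^1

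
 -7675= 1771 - 9446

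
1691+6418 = 8109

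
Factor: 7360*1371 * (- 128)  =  -2^13*3^1*5^1*23^1*457^1 = -  1291591680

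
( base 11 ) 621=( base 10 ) 749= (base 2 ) 1011101101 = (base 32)ND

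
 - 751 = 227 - 978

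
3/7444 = 3/7444 = 0.00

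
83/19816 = 83/19816 = 0.00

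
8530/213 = 8530/213 =40.05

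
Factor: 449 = 449^1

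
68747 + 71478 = 140225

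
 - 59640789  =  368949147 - 428589936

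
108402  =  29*3738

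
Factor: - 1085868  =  -2^2*3^2*7^1*31^1*139^1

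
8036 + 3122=11158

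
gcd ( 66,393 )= 3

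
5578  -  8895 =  - 3317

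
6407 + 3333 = 9740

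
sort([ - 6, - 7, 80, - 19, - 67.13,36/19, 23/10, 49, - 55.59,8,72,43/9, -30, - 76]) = [  -  76, - 67.13, - 55.59, - 30, -19, - 7, -6,36/19, 23/10,43/9,8,49,72, 80]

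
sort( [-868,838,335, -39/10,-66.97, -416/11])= [ - 868, - 66.97, - 416/11, - 39/10, 335,838 ]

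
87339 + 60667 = 148006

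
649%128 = 9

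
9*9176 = 82584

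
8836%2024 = 740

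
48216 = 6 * 8036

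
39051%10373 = 7932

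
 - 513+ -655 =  - 1168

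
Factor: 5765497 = 5765497^1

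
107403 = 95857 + 11546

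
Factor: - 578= - 2^1*17^2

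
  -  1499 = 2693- 4192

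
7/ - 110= -7/110 =- 0.06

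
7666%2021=1603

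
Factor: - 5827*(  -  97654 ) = 569029858 = 2^1*157^1 *311^1*5827^1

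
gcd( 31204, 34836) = 4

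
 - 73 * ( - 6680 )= 487640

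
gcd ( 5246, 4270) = 122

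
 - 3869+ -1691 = -5560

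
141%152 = 141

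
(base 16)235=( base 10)565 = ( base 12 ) 3B1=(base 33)h4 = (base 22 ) 13f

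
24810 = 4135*6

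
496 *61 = 30256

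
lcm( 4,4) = 4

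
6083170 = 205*29674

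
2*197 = 394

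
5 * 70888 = 354440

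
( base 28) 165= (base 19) 2C7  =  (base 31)UR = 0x3BD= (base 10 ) 957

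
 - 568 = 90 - 658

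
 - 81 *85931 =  - 6960411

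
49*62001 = 3038049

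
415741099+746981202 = 1162722301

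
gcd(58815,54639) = 9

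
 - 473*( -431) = 203863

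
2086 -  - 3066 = 5152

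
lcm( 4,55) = 220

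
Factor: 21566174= 2^1*7^2*220063^1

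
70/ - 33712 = - 5/2408 = - 0.00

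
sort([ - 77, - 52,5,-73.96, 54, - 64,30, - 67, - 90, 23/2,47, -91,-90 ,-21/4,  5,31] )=[ - 91, - 90,  -  90, - 77, - 73.96, -67, - 64, - 52, - 21/4, 5,5, 23/2, 30,31,47,54 ]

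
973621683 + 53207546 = 1026829229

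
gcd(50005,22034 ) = 1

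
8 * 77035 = 616280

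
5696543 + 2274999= 7971542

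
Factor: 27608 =2^3*7^1*17^1*29^1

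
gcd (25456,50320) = 592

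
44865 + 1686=46551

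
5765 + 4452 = 10217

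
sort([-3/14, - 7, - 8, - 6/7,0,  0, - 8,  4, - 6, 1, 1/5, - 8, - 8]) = [ - 8, - 8, - 8, - 8,  -  7,-6, - 6/7, - 3/14, 0,0, 1/5, 1 , 4 ]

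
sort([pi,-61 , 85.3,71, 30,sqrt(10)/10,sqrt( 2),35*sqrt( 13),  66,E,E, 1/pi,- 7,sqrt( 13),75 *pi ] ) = [  -  61,  -  7,sqrt( 10)/10,1/pi,sqrt( 2), E,  E,pi, sqrt( 13 ),30, 66,71,85.3,35*sqrt( 13), 75*pi ]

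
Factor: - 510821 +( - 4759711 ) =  - 2^2*3^1 * 53^1*8287^1 = - 5270532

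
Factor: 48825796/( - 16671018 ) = -2^1*3^(-1 )*7^(-1)*13^ ( - 1) * 19^( -1 )*131^1*1607^( - 1)*93179^1 = - 24412898/8335509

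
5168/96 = 53 + 5/6 = 53.83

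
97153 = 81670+15483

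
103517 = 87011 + 16506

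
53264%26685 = 26579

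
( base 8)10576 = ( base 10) 4478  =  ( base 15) 14d8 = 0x117E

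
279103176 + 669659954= 948763130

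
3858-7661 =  - 3803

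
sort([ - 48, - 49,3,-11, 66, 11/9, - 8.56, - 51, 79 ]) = [ - 51, - 49, - 48, - 11, - 8.56,  11/9, 3,66, 79]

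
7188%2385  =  33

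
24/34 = 12/17=0.71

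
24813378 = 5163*4806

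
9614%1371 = 17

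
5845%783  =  364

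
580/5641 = 580/5641=0.10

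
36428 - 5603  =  30825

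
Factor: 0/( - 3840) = 0^1=0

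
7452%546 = 354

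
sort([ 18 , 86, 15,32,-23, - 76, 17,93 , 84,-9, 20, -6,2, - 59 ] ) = [ - 76,-59, - 23, - 9, - 6,  2,15, 17, 18,20,32,84,86, 93 ] 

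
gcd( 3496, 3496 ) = 3496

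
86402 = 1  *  86402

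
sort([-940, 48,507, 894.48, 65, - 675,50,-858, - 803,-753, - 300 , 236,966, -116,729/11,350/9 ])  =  [-940,-858,-803,-753,-675,  -  300,  -  116,350/9,  48,50, 65,729/11,236,507,894.48, 966] 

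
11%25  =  11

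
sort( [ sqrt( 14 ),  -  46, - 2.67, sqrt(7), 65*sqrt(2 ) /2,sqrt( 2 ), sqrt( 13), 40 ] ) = [ - 46, - 2.67, sqrt( 2 ),sqrt( 7), sqrt( 13),sqrt( 14 ),40, 65*sqrt( 2) /2 ]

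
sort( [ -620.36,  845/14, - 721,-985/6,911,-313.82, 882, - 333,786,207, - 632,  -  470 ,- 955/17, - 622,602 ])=[ - 721,-632, - 622, - 620.36,  -  470, - 333, - 313.82, - 985/6,  -  955/17,  845/14,207,602,786 , 882 , 911 ]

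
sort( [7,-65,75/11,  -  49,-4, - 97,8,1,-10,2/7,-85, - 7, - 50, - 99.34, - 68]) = [ - 99.34,-97,  -  85,-68,-65, - 50, -49,  -  10, - 7, - 4,2/7,1 , 75/11, 7, 8 ]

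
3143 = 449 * 7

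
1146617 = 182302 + 964315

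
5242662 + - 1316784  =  3925878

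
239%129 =110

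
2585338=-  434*( - 5957)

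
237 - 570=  - 333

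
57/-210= -19/70 = - 0.27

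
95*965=91675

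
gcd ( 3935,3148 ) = 787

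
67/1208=67/1208 = 0.06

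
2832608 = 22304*127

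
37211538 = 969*38402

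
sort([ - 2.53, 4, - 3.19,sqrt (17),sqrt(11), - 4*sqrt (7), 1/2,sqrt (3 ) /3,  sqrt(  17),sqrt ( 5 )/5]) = [-4* sqrt(7) , - 3.19,-2.53, sqrt( 5 )/5, 1/2, sqrt( 3)/3,sqrt( 11 ),4, sqrt(17 ),sqrt(17)]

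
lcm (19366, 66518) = 1529914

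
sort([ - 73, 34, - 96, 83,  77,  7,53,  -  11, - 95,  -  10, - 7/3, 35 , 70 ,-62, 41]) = [-96,-95, - 73,  -  62, - 11,-10 , - 7/3,7, 34, 35 , 41, 53, 70, 77, 83 ] 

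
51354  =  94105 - 42751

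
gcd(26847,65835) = 171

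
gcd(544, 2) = 2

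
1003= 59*17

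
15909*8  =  127272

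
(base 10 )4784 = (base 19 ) D4F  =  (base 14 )1A5A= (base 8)11260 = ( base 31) 4ua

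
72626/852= 36313/426 = 85.24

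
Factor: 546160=2^4*5^1 * 6827^1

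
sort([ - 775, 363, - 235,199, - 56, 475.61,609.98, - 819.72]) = [ - 819.72,-775,-235, - 56,199,363, 475.61, 609.98] 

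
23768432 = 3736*6362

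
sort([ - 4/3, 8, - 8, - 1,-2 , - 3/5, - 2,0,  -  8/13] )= [ - 8,-2, - 2,-4/3, - 1 , - 8/13, - 3/5 , 0, 8 ] 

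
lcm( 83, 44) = 3652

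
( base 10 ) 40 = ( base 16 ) 28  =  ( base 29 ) 1b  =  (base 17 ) 26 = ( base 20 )20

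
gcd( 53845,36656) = 1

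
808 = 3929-3121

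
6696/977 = 6696/977=6.85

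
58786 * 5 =293930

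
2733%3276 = 2733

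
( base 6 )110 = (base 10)42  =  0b101010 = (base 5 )132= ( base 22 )1k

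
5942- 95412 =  - 89470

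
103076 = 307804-204728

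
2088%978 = 132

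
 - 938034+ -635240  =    -  1573274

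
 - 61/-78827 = 61/78827 = 0.00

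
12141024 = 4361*2784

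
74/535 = 74/535 = 0.14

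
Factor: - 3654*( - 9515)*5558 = 2^2*3^2*5^1*7^2*11^1  *  29^1*173^1*397^1   =  193239487980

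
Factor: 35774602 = 2^1*149^1*120049^1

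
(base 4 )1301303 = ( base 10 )7283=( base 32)73J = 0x1C73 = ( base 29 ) 8J4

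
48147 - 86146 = - 37999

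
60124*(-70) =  - 4208680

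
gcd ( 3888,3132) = 108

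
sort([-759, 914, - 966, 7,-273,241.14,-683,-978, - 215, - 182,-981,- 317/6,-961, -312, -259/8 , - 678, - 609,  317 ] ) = [ - 981,  -  978, - 966  , - 961,-759, - 683,-678, - 609, - 312, - 273, - 215, - 182,  -  317/6, - 259/8,  7, 241.14,317,914]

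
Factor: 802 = 2^1*401^1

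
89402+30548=119950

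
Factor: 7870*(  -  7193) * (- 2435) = 137842695850 = 2^1*5^2*487^1*787^1*7193^1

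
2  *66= 132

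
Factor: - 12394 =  - 2^1*6197^1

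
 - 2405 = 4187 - 6592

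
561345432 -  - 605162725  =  1166508157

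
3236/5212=809/1303 = 0.62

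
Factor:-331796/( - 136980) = 3^( - 2)*5^( - 1)*109^1 = 109/45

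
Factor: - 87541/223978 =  - 2^( - 1 )*53^( - 1)*2113^( - 1 )*87541^1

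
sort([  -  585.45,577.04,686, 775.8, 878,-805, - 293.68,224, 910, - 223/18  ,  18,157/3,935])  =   [ - 805, - 585.45, - 293.68, - 223/18, 18, 157/3, 224,  577.04, 686 , 775.8,878 , 910, 935 ]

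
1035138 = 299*3462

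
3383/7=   483+2/7 = 483.29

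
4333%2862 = 1471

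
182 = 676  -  494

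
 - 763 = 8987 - 9750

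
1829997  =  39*46923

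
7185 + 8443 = 15628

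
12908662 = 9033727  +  3874935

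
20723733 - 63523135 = -42799402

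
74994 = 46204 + 28790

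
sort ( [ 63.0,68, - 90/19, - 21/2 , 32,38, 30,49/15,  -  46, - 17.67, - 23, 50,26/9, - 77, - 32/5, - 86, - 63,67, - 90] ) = [ - 90, - 86,  -  77, - 63, - 46, - 23, - 17.67, - 21/2, - 32/5, - 90/19,26/9,49/15,30,32,38,50, 63.0 , 67, 68]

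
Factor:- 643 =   -  643^1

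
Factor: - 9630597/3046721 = -3^1*3046721^( -1 )*3210199^1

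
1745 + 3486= 5231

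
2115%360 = 315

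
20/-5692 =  - 1 + 1418/1423 = - 0.00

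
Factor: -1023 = -3^1*11^1*31^1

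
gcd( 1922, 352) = 2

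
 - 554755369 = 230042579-784797948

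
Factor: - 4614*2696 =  - 12439344 = - 2^4*3^1*337^1*769^1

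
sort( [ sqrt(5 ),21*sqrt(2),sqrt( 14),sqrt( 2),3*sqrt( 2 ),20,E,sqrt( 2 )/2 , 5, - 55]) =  [ - 55, sqrt( 2) /2,  sqrt( 2), sqrt(5),E,sqrt ( 14),3* sqrt ( 2),5,20,21 *sqrt( 2 )]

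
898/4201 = 898/4201 = 0.21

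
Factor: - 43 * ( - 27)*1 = 1161 = 3^3*43^1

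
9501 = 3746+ 5755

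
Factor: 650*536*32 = 2^9*5^2* 13^1*67^1= 11148800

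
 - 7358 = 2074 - 9432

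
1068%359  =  350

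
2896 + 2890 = 5786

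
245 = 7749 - 7504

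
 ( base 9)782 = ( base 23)14k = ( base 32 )K1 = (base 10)641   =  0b1010000001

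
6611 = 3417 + 3194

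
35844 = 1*35844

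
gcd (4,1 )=1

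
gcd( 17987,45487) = 1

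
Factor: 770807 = 73^1*10559^1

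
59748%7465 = 28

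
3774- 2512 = 1262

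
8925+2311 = 11236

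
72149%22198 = 5555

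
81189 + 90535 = 171724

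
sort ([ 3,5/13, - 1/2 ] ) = [  -  1/2, 5/13, 3]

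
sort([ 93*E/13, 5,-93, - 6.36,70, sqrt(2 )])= [ - 93, - 6.36,sqrt( 2),5, 93*E/13, 70 ]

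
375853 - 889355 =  - 513502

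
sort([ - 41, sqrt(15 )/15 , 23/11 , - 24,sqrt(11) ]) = [  -  41,  -  24,sqrt( 15)/15, 23/11, sqrt ( 11 )]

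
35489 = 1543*23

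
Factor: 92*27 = 2484 = 2^2*3^3*23^1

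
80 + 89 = 169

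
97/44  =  2+9/44 = 2.20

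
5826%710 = 146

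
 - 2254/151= - 15+11/151 = - 14.93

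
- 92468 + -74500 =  - 166968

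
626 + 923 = 1549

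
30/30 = 1 = 1.00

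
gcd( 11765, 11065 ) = 5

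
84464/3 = 84464/3 =28154.67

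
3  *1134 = 3402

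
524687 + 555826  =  1080513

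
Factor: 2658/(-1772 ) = -2^(-1 )* 3^1 = - 3/2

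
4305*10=43050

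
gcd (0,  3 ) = 3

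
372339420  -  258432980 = 113906440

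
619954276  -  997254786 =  - 377300510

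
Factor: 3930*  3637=14293410 = 2^1*3^1*5^1*131^1 * 3637^1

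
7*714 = 4998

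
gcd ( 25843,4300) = 43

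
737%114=53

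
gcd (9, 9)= 9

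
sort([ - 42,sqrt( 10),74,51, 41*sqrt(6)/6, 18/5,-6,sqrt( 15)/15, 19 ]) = [-42,  -  6,sqrt( 15 ) /15,sqrt (10 ),18/5,  41*sqrt( 6)/6,19, 51,74]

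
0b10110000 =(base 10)176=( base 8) 260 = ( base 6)452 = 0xb0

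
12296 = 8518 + 3778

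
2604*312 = 812448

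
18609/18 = 1033 + 5/6 = 1033.83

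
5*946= 4730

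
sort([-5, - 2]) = [  -  5, - 2 ] 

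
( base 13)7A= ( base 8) 145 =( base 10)101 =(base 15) 6B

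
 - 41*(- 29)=1189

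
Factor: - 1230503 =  - 127^1 * 9689^1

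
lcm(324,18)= 324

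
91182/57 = 30394/19 = 1599.68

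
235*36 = 8460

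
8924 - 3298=5626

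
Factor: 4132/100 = 5^( - 2)*1033^1 = 1033/25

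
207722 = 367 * 566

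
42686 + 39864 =82550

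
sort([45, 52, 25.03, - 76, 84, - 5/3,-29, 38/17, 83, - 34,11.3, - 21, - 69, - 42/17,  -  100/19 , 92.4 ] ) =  [ - 76, - 69, - 34, - 29, - 21, - 100/19,-42/17, - 5/3,  38/17, 11.3, 25.03, 45,52, 83,84 , 92.4] 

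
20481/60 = 6827/20 = 341.35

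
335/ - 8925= -67/1785 = - 0.04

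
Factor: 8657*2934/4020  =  4233273/670  =  2^ (-1 )*3^1*5^( - 1) *11^1*67^(-1)*163^1*787^1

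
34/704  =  17/352 =0.05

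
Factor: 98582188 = 2^2*643^1*38329^1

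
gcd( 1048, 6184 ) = 8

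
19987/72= 19987/72 = 277.60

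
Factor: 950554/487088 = 475277/243544 = 2^( - 3) *7^( -1)*11^1*4349^( - 1 )*43207^1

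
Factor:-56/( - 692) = 2^1* 7^1*173^( - 1 ) = 14/173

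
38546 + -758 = 37788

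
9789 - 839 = 8950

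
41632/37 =1125 + 7/37 = 1125.19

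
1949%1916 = 33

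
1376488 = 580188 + 796300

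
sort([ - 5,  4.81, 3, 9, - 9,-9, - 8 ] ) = [-9,-9, - 8, - 5, 3, 4.81, 9]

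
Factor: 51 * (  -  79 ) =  - 3^1*17^1*79^1=- 4029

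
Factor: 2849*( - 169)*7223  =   - 7^1*11^1*13^2*31^1 * 37^1*233^1 =- 3477737263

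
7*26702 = 186914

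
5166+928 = 6094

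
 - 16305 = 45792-62097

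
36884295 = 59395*621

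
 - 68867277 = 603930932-672798209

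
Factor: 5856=2^5*3^1*61^1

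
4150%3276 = 874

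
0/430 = 0 = 0.00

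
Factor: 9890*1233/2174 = 3^2*5^1*23^1*43^1*137^1 * 1087^( - 1) = 6097185/1087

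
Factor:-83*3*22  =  -2^1*3^1*11^1*83^1 = - 5478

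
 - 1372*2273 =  - 3118556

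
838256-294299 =543957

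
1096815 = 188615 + 908200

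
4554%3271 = 1283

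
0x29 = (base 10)41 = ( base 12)35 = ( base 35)16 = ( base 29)1C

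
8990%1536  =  1310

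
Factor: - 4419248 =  - 2^4 * 19^1*14537^1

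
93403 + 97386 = 190789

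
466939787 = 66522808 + 400416979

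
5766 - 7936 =-2170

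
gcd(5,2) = 1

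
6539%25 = 14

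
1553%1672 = 1553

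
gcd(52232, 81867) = 1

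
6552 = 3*2184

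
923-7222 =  - 6299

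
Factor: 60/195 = 2^2 * 13^( - 1 )=4/13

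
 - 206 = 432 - 638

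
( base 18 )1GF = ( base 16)273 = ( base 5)10002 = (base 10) 627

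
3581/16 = 223 + 13/16 = 223.81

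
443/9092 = 443/9092  =  0.05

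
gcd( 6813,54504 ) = 6813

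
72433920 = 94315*768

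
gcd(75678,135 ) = 3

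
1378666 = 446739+931927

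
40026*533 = 21333858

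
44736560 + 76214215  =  120950775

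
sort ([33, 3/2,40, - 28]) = [ - 28, 3/2, 33, 40 ]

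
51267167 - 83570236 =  - 32303069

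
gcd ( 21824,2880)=64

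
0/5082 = 0 = 0.00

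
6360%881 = 193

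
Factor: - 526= - 2^1*263^1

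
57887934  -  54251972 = 3635962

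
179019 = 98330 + 80689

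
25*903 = 22575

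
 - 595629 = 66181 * ( - 9)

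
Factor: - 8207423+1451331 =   -  6756092 = - 2^2 * 7^1 * 101^1*2389^1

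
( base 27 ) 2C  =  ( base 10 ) 66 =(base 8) 102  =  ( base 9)73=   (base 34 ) 1w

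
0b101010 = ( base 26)1G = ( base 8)52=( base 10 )42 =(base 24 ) 1I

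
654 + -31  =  623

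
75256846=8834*8519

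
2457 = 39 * 63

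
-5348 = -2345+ - 3003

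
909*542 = 492678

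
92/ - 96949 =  - 92/96949= - 0.00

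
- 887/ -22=40 + 7/22 = 40.32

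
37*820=30340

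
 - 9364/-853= 9364/853 = 10.98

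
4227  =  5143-916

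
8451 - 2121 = 6330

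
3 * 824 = 2472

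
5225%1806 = 1613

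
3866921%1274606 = 43103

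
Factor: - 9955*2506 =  -24947230 = -  2^1*5^1* 7^1 * 11^1 *179^1*181^1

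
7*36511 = 255577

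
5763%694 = 211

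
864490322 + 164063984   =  1028554306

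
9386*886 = 8315996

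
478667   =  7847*61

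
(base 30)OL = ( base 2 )1011100101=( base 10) 741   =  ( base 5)10431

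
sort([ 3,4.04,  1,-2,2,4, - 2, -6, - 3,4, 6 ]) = [ - 6,- 3, - 2 , -2,1, 2,3,  4,  4,4.04, 6]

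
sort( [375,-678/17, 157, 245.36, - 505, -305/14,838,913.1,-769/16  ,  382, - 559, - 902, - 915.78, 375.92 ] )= [-915.78 , - 902, - 559, - 505,-769/16, - 678/17, - 305/14,157, 245.36, 375, 375.92, 382, 838, 913.1]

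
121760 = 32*3805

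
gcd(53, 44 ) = 1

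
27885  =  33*845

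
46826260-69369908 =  - 22543648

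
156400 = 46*3400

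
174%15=9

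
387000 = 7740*50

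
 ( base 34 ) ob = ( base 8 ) 1473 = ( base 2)1100111011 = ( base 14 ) 431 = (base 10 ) 827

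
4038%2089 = 1949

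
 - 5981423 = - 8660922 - - 2679499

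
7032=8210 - 1178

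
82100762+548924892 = 631025654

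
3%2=1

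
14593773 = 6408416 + 8185357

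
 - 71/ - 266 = 71/266 = 0.27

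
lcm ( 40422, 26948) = 80844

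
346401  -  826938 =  - 480537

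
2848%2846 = 2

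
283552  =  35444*8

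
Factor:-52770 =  - 2^1*3^1 * 5^1*1759^1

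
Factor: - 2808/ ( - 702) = 2^2 = 4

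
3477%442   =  383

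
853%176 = 149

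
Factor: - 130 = - 2^1*5^1*13^1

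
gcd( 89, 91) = 1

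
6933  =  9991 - 3058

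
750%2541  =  750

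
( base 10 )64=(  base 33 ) 1v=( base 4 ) 1000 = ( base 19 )37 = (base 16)40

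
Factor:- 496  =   - 2^4 * 31^1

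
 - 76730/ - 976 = 38365/488 = 78.62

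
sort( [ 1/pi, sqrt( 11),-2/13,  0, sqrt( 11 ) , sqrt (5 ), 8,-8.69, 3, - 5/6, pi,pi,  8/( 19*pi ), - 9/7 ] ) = [- 8.69,  -  9/7,- 5/6,-2/13, 0,8/ (19*pi), 1/pi,sqrt( 5), 3, pi, pi , sqrt( 11), sqrt(11) , 8 ]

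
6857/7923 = 6857/7923 = 0.87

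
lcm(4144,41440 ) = 41440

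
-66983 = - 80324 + 13341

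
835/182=4+107/182 =4.59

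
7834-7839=- 5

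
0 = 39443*0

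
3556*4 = 14224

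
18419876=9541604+8878272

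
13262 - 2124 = 11138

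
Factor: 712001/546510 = 2^( - 1) * 3^ ( - 1 )*5^( - 1 )*353^1*  2017^1 * 18217^( - 1)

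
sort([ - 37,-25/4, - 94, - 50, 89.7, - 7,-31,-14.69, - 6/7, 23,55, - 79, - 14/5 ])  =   [ - 94,-79,-50, - 37,-31,-14.69,-7, - 25/4, - 14/5, - 6/7, 23, 55, 89.7 ]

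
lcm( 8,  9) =72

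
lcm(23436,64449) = 257796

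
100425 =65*1545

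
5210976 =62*84048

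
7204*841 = 6058564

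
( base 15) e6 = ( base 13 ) 138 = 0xD8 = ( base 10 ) 216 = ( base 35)66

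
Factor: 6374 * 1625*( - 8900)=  - 92183975000  =  - 2^3 * 5^5*13^1*89^1*3187^1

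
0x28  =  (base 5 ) 130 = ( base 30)1a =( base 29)1b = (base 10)40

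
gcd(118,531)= 59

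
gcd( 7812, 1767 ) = 93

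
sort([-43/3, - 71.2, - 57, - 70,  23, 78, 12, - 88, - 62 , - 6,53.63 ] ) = [ - 88, - 71.2, - 70, - 62,-57 , - 43/3, - 6 , 12 , 23, 53.63, 78]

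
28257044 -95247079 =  - 66990035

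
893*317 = 283081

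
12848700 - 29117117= - 16268417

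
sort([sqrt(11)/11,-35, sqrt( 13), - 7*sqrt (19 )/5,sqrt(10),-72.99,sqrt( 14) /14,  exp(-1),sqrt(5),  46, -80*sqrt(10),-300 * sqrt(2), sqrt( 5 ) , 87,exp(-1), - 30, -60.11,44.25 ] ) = [ - 300*sqrt( 2),-80*sqrt( 10),-72.99,  -  60.11, - 35, - 30,-7*sqrt ( 19 )/5, sqrt(14 )/14, sqrt( 11)/11, exp ( - 1),exp(-1),sqrt( 5 ),sqrt( 5),sqrt( 10),sqrt( 13),44.25,46,87 ]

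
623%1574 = 623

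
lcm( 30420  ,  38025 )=152100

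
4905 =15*327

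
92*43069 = 3962348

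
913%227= 5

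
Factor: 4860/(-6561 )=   -  20/27 = - 2^2*3^( - 3 )*5^1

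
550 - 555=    - 5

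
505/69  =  505/69=7.32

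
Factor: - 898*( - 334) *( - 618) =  - 185357976 = - 2^3 * 3^1* 103^1*167^1*449^1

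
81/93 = 27/31 = 0.87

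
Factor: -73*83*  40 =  - 2^3*5^1*73^1*83^1 = - 242360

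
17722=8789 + 8933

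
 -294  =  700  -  994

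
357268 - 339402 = 17866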